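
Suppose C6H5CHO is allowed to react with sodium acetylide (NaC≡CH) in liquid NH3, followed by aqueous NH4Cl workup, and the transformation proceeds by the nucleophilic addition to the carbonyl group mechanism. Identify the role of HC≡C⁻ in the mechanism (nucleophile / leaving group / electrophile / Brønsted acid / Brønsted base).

Step 1: Nucleophilic addition: HC≡C⁻ adds to the carbonyl carbon, pushing the π(C=O) electron pair onto oxygen and giving a tetrahedral alkoxide.
HC≡C⁻ donates an electron pair to form a new σ-bond to carbon — it is the nucleophile.

nucleophile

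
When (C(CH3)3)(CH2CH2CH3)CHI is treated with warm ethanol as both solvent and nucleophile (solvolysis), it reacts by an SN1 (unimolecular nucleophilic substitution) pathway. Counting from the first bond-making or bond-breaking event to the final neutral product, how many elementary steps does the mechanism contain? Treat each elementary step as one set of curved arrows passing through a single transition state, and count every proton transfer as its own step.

4

Step 1: Unassisted departure of I⁻ (taking the C–I bonding pair) generates a secondary carbocation.
Step 2: Carbocation rearrangement: a 1,2-methyl shift from the adjacent tert-butyl carbon converts the initially-formed secondary cation into the more stable tertiary cation.
Step 3: A lone pair on the oxygen of CH3CH2OH attacks the carbocation, forming a new C–O σ-bond and an oxonium ion.
Step 4: Proton transfer from the O–H of the oxonium ion to a solvent molecule delivers the neutral ether.
Total: 4 elementary steps.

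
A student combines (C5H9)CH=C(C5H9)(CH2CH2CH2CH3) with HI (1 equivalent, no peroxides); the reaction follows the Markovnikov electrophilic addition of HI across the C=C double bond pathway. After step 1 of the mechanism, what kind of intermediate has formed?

tertiary carbocation

Step 1: Electrophilic addition begins with the π(C=C) electrons forming a bond to the proton of HI. Following Markovnikov's rule, the resulting cation is tertiary. The H–I bond breaks heterolytically, releasing I⁻.
After step 1 the species present is a tertiary carbocation.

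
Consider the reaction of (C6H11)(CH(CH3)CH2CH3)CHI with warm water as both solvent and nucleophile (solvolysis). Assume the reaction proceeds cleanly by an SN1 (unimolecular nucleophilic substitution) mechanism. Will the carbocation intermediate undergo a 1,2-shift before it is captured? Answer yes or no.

The first-formed carbocation is secondary.
The adjacent cyclohexyl carbon already bears 2 other carbon substituents and has a hydrogen to migrate; after a 1,2-hydride shift from that carbon the positive charge sits on a tertiary centre.
Tertiary is more stable than secondary, so the shift occurs.

yes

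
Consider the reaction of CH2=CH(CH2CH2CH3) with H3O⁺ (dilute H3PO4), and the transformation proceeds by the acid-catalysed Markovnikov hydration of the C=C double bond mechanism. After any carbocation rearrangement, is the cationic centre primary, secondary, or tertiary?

Step 1: The π electrons of the C=C bond attack a proton of H3O⁺; Markovnikov addition places the new C–H on the less-substituted alkene carbon, so the positive charge ends up on the more-substituted carbon — a secondary carbocation. H2O is released.
No single 1,2-shift to an adjacent carbon would give a more-substituted cation, so no rearrangement occurs.

secondary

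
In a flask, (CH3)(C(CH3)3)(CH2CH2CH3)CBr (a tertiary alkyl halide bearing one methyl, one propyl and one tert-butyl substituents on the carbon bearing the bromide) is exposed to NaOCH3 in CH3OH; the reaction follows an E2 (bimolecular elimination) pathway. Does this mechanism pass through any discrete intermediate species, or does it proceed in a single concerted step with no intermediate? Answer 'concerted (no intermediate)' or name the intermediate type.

concerted (no intermediate)

In one step, CH3O⁻ pulls off a β-proton, the C–Br bond cleaves, and a C=C double bond forms between the α- and β-carbons (E2, anti elimination).
All bond changes occur in one transition state; no discrete intermediate is formed.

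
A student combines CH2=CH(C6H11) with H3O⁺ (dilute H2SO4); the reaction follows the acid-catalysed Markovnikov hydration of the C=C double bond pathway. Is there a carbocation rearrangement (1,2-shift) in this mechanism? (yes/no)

The first-formed carbocation is secondary.
The adjacent cyclohexyl carbon already bears 2 other carbon substituents and has a hydrogen to migrate; after a 1,2-hydride shift from that carbon the positive charge sits on a tertiary centre.
Tertiary is more stable than secondary, so the shift occurs.

yes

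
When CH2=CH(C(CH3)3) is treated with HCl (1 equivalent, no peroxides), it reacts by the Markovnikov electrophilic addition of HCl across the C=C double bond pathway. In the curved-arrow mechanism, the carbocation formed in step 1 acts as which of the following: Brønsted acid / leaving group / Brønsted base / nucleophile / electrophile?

electrophile

Step 3: Nucleophilic attack by Cl⁻ on the carbocation completes the addition, giving R–Cl.
The carbocation formed in step 1 accepts an electron pair into an empty or π* orbital — it is the electrophile.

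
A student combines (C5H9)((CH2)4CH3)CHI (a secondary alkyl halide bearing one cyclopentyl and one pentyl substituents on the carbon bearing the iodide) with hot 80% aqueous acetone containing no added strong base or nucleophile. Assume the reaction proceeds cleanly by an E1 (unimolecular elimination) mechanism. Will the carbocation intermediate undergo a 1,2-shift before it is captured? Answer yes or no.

The first-formed carbocation is secondary.
The adjacent cyclopentyl carbon already bears 2 other carbon substituents and has a hydrogen to migrate; after a 1,2-hydride shift from that carbon the positive charge sits on a tertiary centre.
Tertiary is more stable than secondary, so the shift occurs.

yes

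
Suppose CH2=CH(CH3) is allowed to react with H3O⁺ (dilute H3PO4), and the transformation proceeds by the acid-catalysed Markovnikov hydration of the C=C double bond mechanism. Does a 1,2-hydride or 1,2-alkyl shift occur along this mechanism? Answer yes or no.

The first-formed carbocation is secondary.
No single 1,2-shift to an adjacent carbon would produce a more-substituted cation than the one already present, so no rearrangement occurs.

no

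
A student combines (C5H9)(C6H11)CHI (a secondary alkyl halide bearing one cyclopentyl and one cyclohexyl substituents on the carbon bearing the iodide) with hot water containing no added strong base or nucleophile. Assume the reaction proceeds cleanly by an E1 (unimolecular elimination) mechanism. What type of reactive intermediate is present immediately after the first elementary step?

Step 1: Rate-determining heterolysis of the C–I bond gives I⁻ and a secondary carbocation.
After step 1 the species present is a secondary carbocation.

secondary carbocation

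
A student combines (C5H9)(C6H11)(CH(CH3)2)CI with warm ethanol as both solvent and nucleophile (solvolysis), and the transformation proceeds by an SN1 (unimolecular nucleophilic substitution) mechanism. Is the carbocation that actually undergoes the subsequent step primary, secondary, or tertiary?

Step 1: The C–I bond breaks with both electrons going to the iodide; I⁻ leaves and a tertiary carbocation remains.
No single 1,2-shift to an adjacent carbon would give a more-substituted cation, so no rearrangement occurs.

tertiary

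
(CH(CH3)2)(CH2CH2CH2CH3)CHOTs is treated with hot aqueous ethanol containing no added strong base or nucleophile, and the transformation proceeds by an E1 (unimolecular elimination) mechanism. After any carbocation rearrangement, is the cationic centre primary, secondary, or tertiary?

Step 1: Ionisation: the C–O σ-bond cleaves heterolytically; both bonding electrons depart with TsO⁻, leaving a secondary carbocation at the α-carbon.
Step 2: A hydride (H with its bonding pair) migrates from the adjacent isopropyl carbon to the cationic centre — a 1,2-hydride shift — upgrading the secondary cation to a tertiary one.
The cation rearranges from secondary to tertiary via a 1,2-hydride shift from the adjacent isopropyl carbon; the tertiary cation is what reacts next.

tertiary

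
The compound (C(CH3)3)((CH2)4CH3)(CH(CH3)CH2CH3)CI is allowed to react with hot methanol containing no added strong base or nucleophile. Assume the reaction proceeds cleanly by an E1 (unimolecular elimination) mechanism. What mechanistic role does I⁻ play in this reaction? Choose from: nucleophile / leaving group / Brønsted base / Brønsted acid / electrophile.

Step 1: The C–I bond breaks with both electrons going to the iodide; I⁻ leaves and a tertiary carbocation remains.
I⁻ departs with both electrons of the breaking σ-bond — that is the definition of a leaving group.

leaving group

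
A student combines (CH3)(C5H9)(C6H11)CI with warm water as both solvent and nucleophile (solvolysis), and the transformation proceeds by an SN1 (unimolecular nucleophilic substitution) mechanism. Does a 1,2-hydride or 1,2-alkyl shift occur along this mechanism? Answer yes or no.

The first-formed carbocation is tertiary.
No single 1,2-shift to an adjacent carbon would produce a more-substituted cation than the one already present, so no rearrangement occurs.

no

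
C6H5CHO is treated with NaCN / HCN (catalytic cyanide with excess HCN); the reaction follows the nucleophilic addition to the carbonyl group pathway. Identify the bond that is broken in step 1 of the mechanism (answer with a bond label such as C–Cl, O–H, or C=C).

π(C=O)

Step 1: Nucleophilic addition: CN⁻ adds to the carbonyl carbon, pushing the π(C=O) electron pair onto oxygen and giving a tetrahedral alkoxide.
The bond broken in this step is the π(C=O) bond.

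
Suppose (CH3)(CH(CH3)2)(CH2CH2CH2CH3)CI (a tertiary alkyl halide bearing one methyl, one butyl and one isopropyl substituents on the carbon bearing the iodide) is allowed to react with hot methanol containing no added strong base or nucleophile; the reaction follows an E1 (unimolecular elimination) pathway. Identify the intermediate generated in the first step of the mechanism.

tertiary carbocation

Step 1: Rate-determining heterolysis of the C–I bond gives I⁻ and a tertiary carbocation.
After step 1 the species present is a tertiary carbocation.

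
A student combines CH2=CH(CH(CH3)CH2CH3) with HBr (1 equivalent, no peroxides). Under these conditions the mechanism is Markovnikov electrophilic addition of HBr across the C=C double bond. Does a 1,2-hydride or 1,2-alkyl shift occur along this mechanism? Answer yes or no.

The first-formed carbocation is secondary.
The adjacent sec-butyl carbon already bears 2 other carbon substituents and has a hydrogen to migrate; after a 1,2-hydride shift from that carbon the positive charge sits on a tertiary centre.
Tertiary is more stable than secondary, so the shift occurs.

yes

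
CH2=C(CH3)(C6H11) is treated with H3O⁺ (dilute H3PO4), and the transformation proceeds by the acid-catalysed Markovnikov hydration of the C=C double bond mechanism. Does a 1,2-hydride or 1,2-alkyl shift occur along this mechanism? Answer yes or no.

no

The first-formed carbocation is tertiary.
No single 1,2-shift to an adjacent carbon would produce a more-substituted cation than the one already present, so no rearrangement occurs.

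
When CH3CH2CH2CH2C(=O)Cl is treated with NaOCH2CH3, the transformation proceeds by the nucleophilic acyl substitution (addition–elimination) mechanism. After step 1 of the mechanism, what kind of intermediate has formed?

tetrahedral intermediate

Step 1: Nucleophilic addition of CH3CH2O⁻ to the acyl carbon breaks the π(C=O) bond and yields a tetrahedral, anionic intermediate.
After step 1 the species present is a tetrahedral intermediate.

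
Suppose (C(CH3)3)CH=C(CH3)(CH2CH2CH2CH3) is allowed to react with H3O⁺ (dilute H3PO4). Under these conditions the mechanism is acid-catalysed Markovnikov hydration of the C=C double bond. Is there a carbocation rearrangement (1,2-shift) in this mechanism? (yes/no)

no

The first-formed carbocation is tertiary.
No single 1,2-shift to an adjacent carbon would produce a more-substituted cation than the one already present, so no rearrangement occurs.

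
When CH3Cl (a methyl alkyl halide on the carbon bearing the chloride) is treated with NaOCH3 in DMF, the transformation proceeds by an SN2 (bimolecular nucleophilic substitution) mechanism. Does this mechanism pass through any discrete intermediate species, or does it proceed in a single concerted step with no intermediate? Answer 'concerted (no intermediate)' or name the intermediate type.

concerted (no intermediate)

The methoxide nucleophile donates a lone pair from O to the α-carbon in a backside attack; simultaneously the C–Cl σ-bond breaks and both of its electrons leave with Cl⁻. One concerted step with inversion of configuration.
All bond changes occur in one transition state; no discrete intermediate is formed.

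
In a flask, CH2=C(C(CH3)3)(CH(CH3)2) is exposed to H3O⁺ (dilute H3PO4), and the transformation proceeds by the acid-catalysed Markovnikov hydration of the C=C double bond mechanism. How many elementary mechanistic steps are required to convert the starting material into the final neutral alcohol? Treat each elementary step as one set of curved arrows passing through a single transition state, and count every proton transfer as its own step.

3

Step 1: The π electrons of the C=C bond attack a proton of H3O⁺; Markovnikov addition places the new C–H on the less-substituted alkene carbon, so the positive charge ends up on the more-substituted carbon — a tertiary carbocation. H2O is released.
(No 1,2-shift: no single shift to an adjacent carbon would give a more stable cation.)
Step 2: Nucleophilic capture of the cation by H2O produces the protonated alcohol (an oxonium ion).
Step 3: Deprotonation of the oxonium ion by a water molecule delivers the neutral alcohol and regenerates the acid catalyst.
Total: 3 elementary steps.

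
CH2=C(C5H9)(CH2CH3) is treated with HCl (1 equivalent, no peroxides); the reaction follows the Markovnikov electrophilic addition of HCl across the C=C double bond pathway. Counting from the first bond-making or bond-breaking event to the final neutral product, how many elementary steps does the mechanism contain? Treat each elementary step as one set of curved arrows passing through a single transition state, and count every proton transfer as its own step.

Step 1: Electrophilic addition begins with the π(C=C) electrons forming a bond to the proton of HCl. Following Markovnikov's rule, the resulting cation is tertiary. The H–Cl bond breaks heterolytically, releasing Cl⁻.
(No 1,2-shift: no single shift to an adjacent carbon would give a more stable cation.)
Step 2: The Cl⁻ anion donates a lone pair to the carbocation, forming the new C–Cl σ-bond and giving the neutral alkyl halide.
Total: 2 elementary steps.

2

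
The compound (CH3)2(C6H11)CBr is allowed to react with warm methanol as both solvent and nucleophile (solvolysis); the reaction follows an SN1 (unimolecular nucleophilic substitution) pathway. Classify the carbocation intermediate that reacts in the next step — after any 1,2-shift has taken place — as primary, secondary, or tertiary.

Step 1: Rate-determining heterolysis of the C–Br bond gives Br⁻ and a tertiary carbocation.
No single 1,2-shift to an adjacent carbon would give a more-substituted cation, so no rearrangement occurs.

tertiary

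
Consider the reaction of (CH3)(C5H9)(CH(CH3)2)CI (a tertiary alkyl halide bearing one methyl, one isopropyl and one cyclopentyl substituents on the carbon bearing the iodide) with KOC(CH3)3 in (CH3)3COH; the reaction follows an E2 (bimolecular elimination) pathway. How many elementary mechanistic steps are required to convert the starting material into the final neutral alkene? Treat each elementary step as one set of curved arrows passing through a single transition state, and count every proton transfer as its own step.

1

Step 1: Concerted anti-periplanar elimination: (CH3)3CO⁻ abstracts a β-H while I⁻ leaves, and the C–H electrons become the new C=C π bond — all in a single transition state.
Total: 1 elementary step.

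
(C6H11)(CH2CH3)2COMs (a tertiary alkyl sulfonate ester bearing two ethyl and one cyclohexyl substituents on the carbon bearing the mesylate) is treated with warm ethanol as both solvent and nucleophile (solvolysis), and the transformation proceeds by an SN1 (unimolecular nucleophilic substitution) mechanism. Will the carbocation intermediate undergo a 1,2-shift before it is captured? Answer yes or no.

The first-formed carbocation is tertiary.
No single 1,2-shift to an adjacent carbon would produce a more-substituted cation than the one already present, so no rearrangement occurs.

no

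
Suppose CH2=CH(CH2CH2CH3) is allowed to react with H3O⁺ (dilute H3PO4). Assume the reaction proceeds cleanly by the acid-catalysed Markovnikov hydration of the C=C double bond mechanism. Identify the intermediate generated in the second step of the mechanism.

oxonium ion

Step 1: Protonation of the alkene by H3O⁺: the π bond acts as the nucleophile and picks up H⁺, giving the more stable (Markovnikov) secondary carbocation. H2O is released.
Step 2: Nucleophilic capture of the cation by H2O produces the protonated alcohol (an oxonium ion).
After step 2 the species present is an oxonium ion.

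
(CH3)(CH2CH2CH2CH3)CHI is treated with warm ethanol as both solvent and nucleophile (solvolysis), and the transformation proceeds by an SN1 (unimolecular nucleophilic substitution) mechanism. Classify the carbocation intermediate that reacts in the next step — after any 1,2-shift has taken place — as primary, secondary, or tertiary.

secondary

Step 1: Ionisation: the C–I σ-bond cleaves heterolytically; both bonding electrons depart with I⁻, leaving a secondary carbocation at the α-carbon.
No single 1,2-shift to an adjacent carbon would give a more-substituted cation, so no rearrangement occurs.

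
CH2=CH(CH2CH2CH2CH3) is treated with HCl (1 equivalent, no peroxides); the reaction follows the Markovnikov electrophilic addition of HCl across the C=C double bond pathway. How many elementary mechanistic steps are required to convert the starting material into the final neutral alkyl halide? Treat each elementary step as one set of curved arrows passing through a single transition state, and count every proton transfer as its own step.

2

Step 1: Electrophilic addition begins with the π(C=C) electrons forming a bond to the proton of HCl. Following Markovnikov's rule, the resulting cation is secondary. The H–Cl bond breaks heterolytically, releasing Cl⁻.
(No 1,2-shift: no single shift to an adjacent carbon would give a more stable cation.)
Step 2: The Cl⁻ anion donates a lone pair to the carbocation, forming the new C–Cl σ-bond and giving the neutral alkyl halide.
Total: 2 elementary steps.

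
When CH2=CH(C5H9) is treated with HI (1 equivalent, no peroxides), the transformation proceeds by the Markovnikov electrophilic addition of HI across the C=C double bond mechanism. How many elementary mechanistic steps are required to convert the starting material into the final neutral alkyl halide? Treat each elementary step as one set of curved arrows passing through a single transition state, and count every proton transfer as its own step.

Step 1: Electrophilic addition begins with the π(C=C) electrons forming a bond to the proton of HI. Following Markovnikov's rule, the resulting cation is secondary. The H–I bond breaks heterolytically, releasing I⁻.
Step 2: A 1,2-hydride shift from the adjacent cyclopentyl carbon moves the positive charge from the secondary centre to an adjacent carbon, generating a more stable tertiary carbocation.
Step 3: Nucleophilic attack by I⁻ on the carbocation completes the addition, giving R–I.
Total: 3 elementary steps.

3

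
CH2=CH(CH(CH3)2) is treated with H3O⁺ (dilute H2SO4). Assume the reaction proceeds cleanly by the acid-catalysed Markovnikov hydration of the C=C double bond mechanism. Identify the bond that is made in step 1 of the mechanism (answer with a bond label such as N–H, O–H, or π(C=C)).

C–H

Step 1: The π electrons of the C=C bond attack a proton of H3O⁺; Markovnikov addition places the new C–H on the less-substituted alkene carbon, so the positive charge ends up on the more-substituted carbon — a secondary carbocation. H2O is released.
The bond formed in this step is the C–H bond.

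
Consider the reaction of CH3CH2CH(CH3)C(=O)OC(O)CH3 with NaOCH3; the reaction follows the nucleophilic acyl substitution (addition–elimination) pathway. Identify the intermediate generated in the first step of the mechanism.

tetrahedral intermediate

Step 1: Nucleophilic addition of CH3O⁻ to the acyl carbon breaks the π(C=O) bond and yields a tetrahedral, anionic intermediate.
After step 1 the species present is a tetrahedral intermediate.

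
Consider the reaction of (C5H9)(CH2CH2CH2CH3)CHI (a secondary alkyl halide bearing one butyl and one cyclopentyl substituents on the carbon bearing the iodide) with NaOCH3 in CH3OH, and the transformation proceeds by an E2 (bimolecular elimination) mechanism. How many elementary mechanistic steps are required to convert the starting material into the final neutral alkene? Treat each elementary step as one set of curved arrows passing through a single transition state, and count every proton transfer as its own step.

1

Step 1: In one step, CH3O⁻ pulls off a β-proton, the C–I bond cleaves, and a C=C double bond forms between the α- and β-carbons (E2, anti elimination).
Total: 1 elementary step.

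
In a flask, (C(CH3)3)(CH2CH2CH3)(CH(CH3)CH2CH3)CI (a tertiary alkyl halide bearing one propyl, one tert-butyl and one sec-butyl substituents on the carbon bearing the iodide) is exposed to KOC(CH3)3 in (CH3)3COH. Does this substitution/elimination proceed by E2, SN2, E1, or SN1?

E2

Conditions: a strong/bulky base with a tertiary substrate bearing a β-hydrogen.
These conditions are the textbook signature of the E2 pathway.
A strong (often hindered) base removes a β-H in concert with loss of the leaving group — bimolecular elimination.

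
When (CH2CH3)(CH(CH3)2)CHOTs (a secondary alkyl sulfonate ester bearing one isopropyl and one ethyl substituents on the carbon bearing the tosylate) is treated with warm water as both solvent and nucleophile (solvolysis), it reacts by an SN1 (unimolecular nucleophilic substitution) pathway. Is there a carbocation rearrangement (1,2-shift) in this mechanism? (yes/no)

yes

The first-formed carbocation is secondary.
The adjacent isopropyl carbon already bears 2 other carbon substituents and has a hydrogen to migrate; after a 1,2-hydride shift from that carbon the positive charge sits on a tertiary centre.
Tertiary is more stable than secondary, so the shift occurs.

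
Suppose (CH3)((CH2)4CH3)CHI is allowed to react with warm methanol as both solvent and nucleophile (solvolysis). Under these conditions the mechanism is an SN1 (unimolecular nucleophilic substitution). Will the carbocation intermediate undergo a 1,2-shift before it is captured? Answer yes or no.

no

The first-formed carbocation is secondary.
No single 1,2-shift to an adjacent carbon would produce a more-substituted cation than the one already present, so no rearrangement occurs.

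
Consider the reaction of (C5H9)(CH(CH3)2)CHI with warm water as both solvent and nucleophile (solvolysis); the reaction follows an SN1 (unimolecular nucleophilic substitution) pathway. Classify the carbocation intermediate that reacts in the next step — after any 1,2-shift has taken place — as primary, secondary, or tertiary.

tertiary

Step 1: The C–I bond breaks with both electrons going to the iodide; I⁻ leaves and a secondary carbocation remains.
Step 2: Carbocation rearrangement: a 1,2-hydride shift from the adjacent cyclopentyl carbon converts the initially-formed secondary cation into the more stable tertiary cation.
The cation rearranges from secondary to tertiary via a 1,2-hydride shift from the adjacent cyclopentyl carbon; the tertiary cation is what reacts next.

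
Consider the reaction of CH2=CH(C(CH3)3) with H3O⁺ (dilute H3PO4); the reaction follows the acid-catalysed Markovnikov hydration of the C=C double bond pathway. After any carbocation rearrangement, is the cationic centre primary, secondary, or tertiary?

Step 1: The π electrons of the C=C bond attack a proton of H3O⁺; Markovnikov addition places the new C–H on the less-substituted alkene carbon, so the positive charge ends up on the more-substituted carbon — a secondary carbocation. H2O is released.
Step 2: A methyl group with its bonding pair migrates from the adjacent tert-butyl carbon to the cationic centre — a 1,2-methyl shift — upgrading the secondary cation to a tertiary one.
The cation rearranges from secondary to tertiary via a 1,2-methyl shift from the adjacent tert-butyl carbon; the tertiary cation is what reacts next.

tertiary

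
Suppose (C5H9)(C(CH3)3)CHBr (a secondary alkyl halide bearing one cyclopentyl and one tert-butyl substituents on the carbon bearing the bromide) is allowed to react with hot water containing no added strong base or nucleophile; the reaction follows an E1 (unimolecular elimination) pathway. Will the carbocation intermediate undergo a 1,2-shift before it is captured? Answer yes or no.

yes

The first-formed carbocation is secondary.
The adjacent cyclopentyl carbon already bears 2 other carbon substituents and has a hydrogen to migrate; after a 1,2-hydride shift from that carbon the positive charge sits on a tertiary centre.
Tertiary is more stable than secondary, so the shift occurs.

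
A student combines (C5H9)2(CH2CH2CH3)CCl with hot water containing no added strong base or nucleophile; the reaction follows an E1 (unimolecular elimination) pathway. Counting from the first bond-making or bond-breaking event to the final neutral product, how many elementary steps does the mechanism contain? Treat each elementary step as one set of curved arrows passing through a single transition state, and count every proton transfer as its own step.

2

Step 1: Rate-determining heterolysis of the C–Cl bond gives Cl⁻ and a tertiary carbocation.
(No 1,2-shift: no single shift to an adjacent carbon would give a more stable cation.)
Step 2: Loss of a β-proton to a water molecule of the solvent: the C–H bonding pair collapses toward the cationic carbon to form the C=C π bond, yielding the alkene.
Total: 2 elementary steps.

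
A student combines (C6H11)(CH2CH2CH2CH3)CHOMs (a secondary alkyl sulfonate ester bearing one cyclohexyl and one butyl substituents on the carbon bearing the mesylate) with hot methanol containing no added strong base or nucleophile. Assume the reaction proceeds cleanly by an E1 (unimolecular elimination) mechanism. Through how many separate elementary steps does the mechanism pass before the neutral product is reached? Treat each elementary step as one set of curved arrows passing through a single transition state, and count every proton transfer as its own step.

3

Step 1: Unassisted departure of MsO⁻ (taking the C–O bonding pair) generates a secondary carbocation.
Step 2: A hydride (H with its bonding pair) migrates from the adjacent cyclohexyl carbon to the cationic centre — a 1,2-hydride shift — upgrading the secondary cation to a tertiary one.
Step 3: A weak base (a methanol molecule from the solvent) removes a proton from a carbon adjacent to the cationic centre; the electrons of that C–H bond become the new π(C=C) bond, giving the alkene.
Total: 3 elementary steps.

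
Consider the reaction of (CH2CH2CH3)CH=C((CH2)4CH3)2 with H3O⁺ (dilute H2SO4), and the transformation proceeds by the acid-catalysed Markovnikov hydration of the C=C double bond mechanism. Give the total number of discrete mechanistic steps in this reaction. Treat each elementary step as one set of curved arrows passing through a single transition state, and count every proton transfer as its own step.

Step 1: The π electrons of the C=C bond attack a proton of H3O⁺; Markovnikov addition places the new C–H on the less-substituted alkene carbon, so the positive charge ends up on the more-substituted carbon — a tertiary carbocation. H2O is released.
(No 1,2-shift: no single shift to an adjacent carbon would give a more stable cation.)
Step 2: Water acts as the nucleophile: an oxygen lone pair bonds to the cationic carbon, giving an oxonium-ion intermediate.
Step 3: H2O removes a proton from the oxonium oxygen, regenerating H3O⁺ and giving the neutral alcohol.
Total: 3 elementary steps.

3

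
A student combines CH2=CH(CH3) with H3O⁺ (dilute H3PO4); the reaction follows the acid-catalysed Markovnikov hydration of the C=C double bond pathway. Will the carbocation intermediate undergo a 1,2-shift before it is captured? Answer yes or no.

no

The first-formed carbocation is secondary.
No single 1,2-shift to an adjacent carbon would produce a more-substituted cation than the one already present, so no rearrangement occurs.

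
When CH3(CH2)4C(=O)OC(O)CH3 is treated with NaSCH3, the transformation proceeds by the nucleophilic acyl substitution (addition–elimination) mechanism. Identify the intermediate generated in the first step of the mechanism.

tetrahedral intermediate

Step 1: A lone pair on the S of CH3S⁻ attacks the electrophilic acyl carbon; the π(C=O) electrons move onto oxygen, giving a tetrahedral intermediate.
After step 1 the species present is a tetrahedral intermediate.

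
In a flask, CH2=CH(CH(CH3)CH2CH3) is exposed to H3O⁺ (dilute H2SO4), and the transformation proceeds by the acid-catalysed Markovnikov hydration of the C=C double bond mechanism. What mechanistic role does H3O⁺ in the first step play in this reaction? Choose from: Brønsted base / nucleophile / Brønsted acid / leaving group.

Step 1: The π electrons of the C=C bond attack a proton of H3O⁺; Markovnikov addition places the new C–H on the less-substituted alkene carbon, so the positive charge ends up on the more-substituted carbon — a secondary carbocation. H2O is released.
H3O⁺ in the first step donates a proton in a proton-transfer step — a Brønsted acid.

Brønsted acid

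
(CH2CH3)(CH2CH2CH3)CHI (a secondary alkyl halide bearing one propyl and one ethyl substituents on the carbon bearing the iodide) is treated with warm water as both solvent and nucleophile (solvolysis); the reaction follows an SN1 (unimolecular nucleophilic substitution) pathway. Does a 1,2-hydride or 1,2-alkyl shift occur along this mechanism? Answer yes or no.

The first-formed carbocation is secondary.
No single 1,2-shift to an adjacent carbon would produce a more-substituted cation than the one already present, so no rearrangement occurs.

no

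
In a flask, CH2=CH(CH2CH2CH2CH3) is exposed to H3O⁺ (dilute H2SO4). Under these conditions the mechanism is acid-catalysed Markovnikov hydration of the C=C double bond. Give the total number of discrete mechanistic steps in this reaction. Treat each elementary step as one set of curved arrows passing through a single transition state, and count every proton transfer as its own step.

3

Step 1: Electrophilic addition begins with the π(C=C) electrons forming a bond to the proton of H3O⁺. Following Markovnikov's rule, the resulting cation is secondary. H2O is released.
(No 1,2-shift: no single shift to an adjacent carbon would give a more stable cation.)
Step 2: A lone pair on the oxygen of H2O attacks the carbocation, forming a C–O bond and an oxonium ion (a protonated alcohol).
Step 3: Deprotonation of the oxonium ion by a water molecule delivers the neutral alcohol and regenerates the acid catalyst.
Total: 3 elementary steps.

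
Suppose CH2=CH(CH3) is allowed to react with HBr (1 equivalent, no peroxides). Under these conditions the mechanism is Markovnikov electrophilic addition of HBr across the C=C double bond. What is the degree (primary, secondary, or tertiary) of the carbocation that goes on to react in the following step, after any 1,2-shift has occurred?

secondary

Step 1: Protonation of the alkene by HBr: the π bond acts as the nucleophile and picks up H⁺, giving the more stable (Markovnikov) secondary carbocation. The H–Br bond breaks heterolytically, releasing Br⁻.
No single 1,2-shift to an adjacent carbon would give a more-substituted cation, so no rearrangement occurs.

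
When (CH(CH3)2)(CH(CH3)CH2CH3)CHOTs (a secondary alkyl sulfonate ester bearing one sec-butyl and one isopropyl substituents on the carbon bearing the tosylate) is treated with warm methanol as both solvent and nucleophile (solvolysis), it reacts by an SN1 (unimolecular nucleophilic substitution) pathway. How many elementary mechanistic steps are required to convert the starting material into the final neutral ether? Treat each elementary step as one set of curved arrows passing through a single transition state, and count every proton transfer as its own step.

4

Step 1: Unassisted departure of TsO⁻ (taking the C–O bonding pair) generates a secondary carbocation.
Step 2: A 1,2-hydride shift from the adjacent sec-butyl carbon moves the positive charge from the secondary centre to an adjacent carbon, generating a more stable tertiary carbocation.
Step 3: CH3OH donates an oxygen lone pair into the empty p orbital of the cation, giving a protonated ether (an oxonium ion).
Step 4: Proton transfer from the O–H of the oxonium ion to a solvent molecule delivers the neutral ether.
Total: 4 elementary steps.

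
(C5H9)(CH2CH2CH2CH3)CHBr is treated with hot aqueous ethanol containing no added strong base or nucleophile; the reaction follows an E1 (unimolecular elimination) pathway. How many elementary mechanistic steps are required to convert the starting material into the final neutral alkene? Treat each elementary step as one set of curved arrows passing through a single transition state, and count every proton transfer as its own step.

Step 1: The C–Br bond breaks with both electrons going to the bromide; Br⁻ leaves and a secondary carbocation remains.
Step 2: A 1,2-hydride shift from the adjacent cyclopentyl carbon moves the positive charge from the secondary centre to an adjacent carbon, generating a more stable tertiary carbocation.
Step 3: A weak base (a water (or ethanol) molecule from the solvent) removes a proton from a carbon adjacent to the cationic centre; the electrons of that C–H bond become the new π(C=C) bond, giving the alkene.
Total: 3 elementary steps.

3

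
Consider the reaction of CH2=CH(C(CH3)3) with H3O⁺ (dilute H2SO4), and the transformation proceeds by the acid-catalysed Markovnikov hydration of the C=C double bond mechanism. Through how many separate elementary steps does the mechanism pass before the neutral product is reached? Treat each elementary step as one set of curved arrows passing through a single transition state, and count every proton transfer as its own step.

4

Step 1: Protonation of the alkene by H3O⁺: the π bond acts as the nucleophile and picks up H⁺, giving the more stable (Markovnikov) secondary carbocation. H2O is released.
Step 2: A methyl group with its bonding pair migrates from the adjacent tert-butyl carbon to the cationic centre — a 1,2-methyl shift — upgrading the secondary cation to a tertiary one.
Step 3: Water acts as the nucleophile: an oxygen lone pair bonds to the cationic carbon, giving an oxonium-ion intermediate.
Step 4: Proton transfer from the O–H of the oxonium ion to H2O completes the catalytic cycle and yields the alcohol.
Total: 4 elementary steps.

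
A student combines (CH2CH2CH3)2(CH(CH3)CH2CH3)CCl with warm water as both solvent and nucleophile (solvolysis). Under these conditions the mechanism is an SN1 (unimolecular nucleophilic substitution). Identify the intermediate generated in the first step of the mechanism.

Step 1: Rate-determining heterolysis of the C–Cl bond gives Cl⁻ and a tertiary carbocation.
After step 1 the species present is a tertiary carbocation.

tertiary carbocation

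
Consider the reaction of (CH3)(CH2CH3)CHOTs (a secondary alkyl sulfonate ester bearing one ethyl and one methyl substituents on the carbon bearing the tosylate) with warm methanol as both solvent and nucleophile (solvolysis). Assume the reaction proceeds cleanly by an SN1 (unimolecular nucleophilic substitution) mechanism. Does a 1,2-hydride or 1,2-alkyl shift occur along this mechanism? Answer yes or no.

no

The first-formed carbocation is secondary.
No single 1,2-shift to an adjacent carbon would produce a more-substituted cation than the one already present, so no rearrangement occurs.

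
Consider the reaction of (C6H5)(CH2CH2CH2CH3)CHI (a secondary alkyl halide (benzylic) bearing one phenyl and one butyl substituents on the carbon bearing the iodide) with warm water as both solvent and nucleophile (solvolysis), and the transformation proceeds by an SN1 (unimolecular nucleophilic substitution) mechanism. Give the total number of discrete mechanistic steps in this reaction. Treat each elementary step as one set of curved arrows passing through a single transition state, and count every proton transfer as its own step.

Step 1: Rate-determining heterolysis of the C–I bond gives I⁻ and a secondary carbocation.
(No 1,2-shift: no single shift to an adjacent carbon would give a more stable cation.)
Step 2: Nucleophilic capture: the oxygen of H2O bonds to the cationic carbon, producing an oxonium-ion intermediate.
Step 3: Deprotonation of the oxonium oxygen by solvent water yields the neutral alcohol.
Total: 3 elementary steps.

3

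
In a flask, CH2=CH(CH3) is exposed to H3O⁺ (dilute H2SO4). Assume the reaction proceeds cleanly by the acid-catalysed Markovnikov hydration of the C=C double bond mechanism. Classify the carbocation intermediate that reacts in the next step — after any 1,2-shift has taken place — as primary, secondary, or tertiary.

secondary

Step 1: The π electrons of the C=C bond attack a proton of H3O⁺; Markovnikov addition places the new C–H on the less-substituted alkene carbon, so the positive charge ends up on the more-substituted carbon — a secondary carbocation. H2O is released.
No single 1,2-shift to an adjacent carbon would give a more-substituted cation, so no rearrangement occurs.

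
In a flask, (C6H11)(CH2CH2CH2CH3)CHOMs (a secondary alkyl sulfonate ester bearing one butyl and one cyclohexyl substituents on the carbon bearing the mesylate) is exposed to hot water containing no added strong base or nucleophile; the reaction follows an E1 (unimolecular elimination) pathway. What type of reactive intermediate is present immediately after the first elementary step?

Step 1: Ionisation: the C–O σ-bond cleaves heterolytically; both bonding electrons depart with MsO⁻, leaving a secondary carbocation at the α-carbon.
After step 1 the species present is a secondary carbocation.

secondary carbocation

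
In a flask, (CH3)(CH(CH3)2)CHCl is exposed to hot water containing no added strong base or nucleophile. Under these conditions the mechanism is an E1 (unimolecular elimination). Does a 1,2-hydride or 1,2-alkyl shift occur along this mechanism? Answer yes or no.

The first-formed carbocation is secondary.
The adjacent isopropyl carbon already bears 2 other carbon substituents and has a hydrogen to migrate; after a 1,2-hydride shift from that carbon the positive charge sits on a tertiary centre.
Tertiary is more stable than secondary, so the shift occurs.

yes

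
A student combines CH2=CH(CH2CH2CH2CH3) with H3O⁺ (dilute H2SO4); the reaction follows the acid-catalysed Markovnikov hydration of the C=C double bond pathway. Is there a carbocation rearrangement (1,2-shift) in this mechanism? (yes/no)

The first-formed carbocation is secondary.
No single 1,2-shift to an adjacent carbon would produce a more-substituted cation than the one already present, so no rearrangement occurs.

no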